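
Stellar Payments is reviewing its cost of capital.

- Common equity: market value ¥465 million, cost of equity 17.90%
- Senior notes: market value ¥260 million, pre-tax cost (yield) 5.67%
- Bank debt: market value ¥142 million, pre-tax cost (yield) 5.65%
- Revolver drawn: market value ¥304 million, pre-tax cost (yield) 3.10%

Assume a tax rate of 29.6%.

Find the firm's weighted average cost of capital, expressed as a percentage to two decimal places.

9.04%

Total capital V = 465 + 260 + 142 + 304 = 1171.
Equity: weight = 465/1171 = 0.3971; cost = 17.9%.
Senior notes: weight = 260/1171 = 0.2220; after-tax cost = 5.67% × (1 − 29.6%) = 3.9917%.
Bank debt: weight = 142/1171 = 0.1213; after-tax cost = 5.65% × (1 − 29.6%) = 3.9776%.
Revolver drawn: weight = 304/1171 = 0.2596; after-tax cost = 3.1% × (1 − 29.6%) = 2.1824%.
WACC = 0.3971 × 17.9000% + 0.2220 × 3.9917% + 0.1213 × 3.9776% + 0.2596 × 2.1824% = 9.0432%.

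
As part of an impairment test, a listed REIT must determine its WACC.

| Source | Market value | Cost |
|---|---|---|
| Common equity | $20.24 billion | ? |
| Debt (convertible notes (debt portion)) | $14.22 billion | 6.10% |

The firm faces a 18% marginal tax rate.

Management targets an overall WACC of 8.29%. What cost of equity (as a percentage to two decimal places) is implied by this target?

10.60%

Total capital V = 20.24 + 14.22 = 34.46.
Equity weight = 20.24/34.46 = 0.5873.
Convertible notes (debt portion) weight = 14.22/34.46 = 0.4127.
Debt contribution = 0.4127 × 6.1% × (1 − 18%) = 2.0641%.
Required equity contribution = 8.29% − 2.0641% = 6.2259%.
Re = 6.2259% / 0.5873 = 10.6000%.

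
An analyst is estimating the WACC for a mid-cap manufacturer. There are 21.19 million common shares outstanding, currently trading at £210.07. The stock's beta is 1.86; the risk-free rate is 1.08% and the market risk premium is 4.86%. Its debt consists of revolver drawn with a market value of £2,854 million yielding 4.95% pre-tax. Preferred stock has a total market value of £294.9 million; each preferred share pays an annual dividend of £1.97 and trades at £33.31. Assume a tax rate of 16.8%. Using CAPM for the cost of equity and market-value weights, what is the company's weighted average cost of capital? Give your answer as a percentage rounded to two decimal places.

Cost of equity via CAPM: Re = 1.08% + 1.86 × 4.86% = 10.1196%.
Cost of preferred: Rp = 1.97 / 33.31 = 5.9141%.
Market value of equity E = 210.07 × 21.19m = 4451.3833m.
Total capital V = 4451.3833 + 294.9 + 2854 = 7600.2833.
Equity: weight = 4451.3833/7600.2833 = 0.5857; cost = 10.1196%.
Preferred: weight = 294.9/7600.2833 = 0.0388; cost = 5.9141%.
Revolver drawn: weight = 2854/7600.2833 = 0.3755; after-tax cost = 4.95% × (1 − 16.8%) = 4.1184%.
WACC = 0.5857 × 10.1196% + 0.0388 × 5.9141% + 0.3755 × 4.1184% = 7.7029%.

7.70%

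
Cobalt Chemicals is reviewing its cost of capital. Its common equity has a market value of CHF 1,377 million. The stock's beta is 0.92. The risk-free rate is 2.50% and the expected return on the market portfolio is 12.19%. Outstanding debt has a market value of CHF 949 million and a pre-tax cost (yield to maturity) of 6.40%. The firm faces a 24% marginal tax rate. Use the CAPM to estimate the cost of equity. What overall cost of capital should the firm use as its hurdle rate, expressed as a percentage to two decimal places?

Market risk premium = 12.19% − 2.5% = 9.69%.
Cost of equity via CAPM: Re = 2.5% + 0.92 × 9.69% = 11.4148%.
Total capital V = 1377 + 949 = 2326.
Equity: weight = 1377/2326 = 0.5920; cost = 11.4148%.
Debt: weight = 949/2326 = 0.4080; after-tax cost = 6.4% × (1 − 24%) = 4.8640%.
WACC = 0.5920 × 11.4148% + 0.4080 × 4.8640% = 8.7421%.

8.74%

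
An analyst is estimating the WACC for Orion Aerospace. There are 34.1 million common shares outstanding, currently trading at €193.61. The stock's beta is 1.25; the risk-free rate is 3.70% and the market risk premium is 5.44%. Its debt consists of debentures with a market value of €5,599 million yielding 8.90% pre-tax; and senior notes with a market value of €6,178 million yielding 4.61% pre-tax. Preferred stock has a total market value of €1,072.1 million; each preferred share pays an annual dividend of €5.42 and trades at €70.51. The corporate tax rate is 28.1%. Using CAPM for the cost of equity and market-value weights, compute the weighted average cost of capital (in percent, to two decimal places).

Cost of equity via CAPM: Re = 3.7% + 1.25 × 5.44% = 10.5000%.
Cost of preferred: Rp = 5.42 / 70.51 = 7.6869%.
Market value of equity E = 193.61 × 34.1m = 6602.101m.
Total capital V = 6602.101 + 1072.1 + 5599 + 6178 = 19451.201.
Equity: weight = 6602.101/19451.201 = 0.3394; cost = 10.5%.
Preferred: weight = 1072.1/19451.201 = 0.0551; cost = 7.6869%.
Debentures: weight = 5599/19451.201 = 0.2878; after-tax cost = 8.9% × (1 − 28.1%) = 6.3991%.
Senior notes: weight = 6178/19451.201 = 0.3176; after-tax cost = 4.61% × (1 − 28.1%) = 3.3146%.
WACC = 0.3394 × 10.5000% + 0.0551 × 7.6869% + 0.2878 × 6.3991% + 0.3176 × 3.3146% = 6.8823%.

6.88%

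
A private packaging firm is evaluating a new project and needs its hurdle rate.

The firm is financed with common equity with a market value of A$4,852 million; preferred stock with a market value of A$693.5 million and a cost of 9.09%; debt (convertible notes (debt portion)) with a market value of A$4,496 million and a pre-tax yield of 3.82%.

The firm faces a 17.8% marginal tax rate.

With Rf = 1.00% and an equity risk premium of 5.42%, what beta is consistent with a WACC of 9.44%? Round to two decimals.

2.64

Total capital V = 4852 + 693.5 + 4496 = 10041.5.
Equity weight = 4852/10041.5 = 0.4832.
Preferred weight = 693.5/10041.5 = 0.0691.
Convertible notes (debt portion) weight = 4496/10041.5 = 0.4477.
Debt contribution = 0.4477 × 3.82% × (1 − 17.8%) = 1.4059%.
Preferred contribution = 0.0691 × 9.09% = 0.6278%.
Required equity contribution = 9.44% − 2.0337% = 7.4063%  ⇒  Re = 15.3277%.
CAPM: 15.3277% = 1.0% + β × 5.42%  ⇒  β = 2.6435.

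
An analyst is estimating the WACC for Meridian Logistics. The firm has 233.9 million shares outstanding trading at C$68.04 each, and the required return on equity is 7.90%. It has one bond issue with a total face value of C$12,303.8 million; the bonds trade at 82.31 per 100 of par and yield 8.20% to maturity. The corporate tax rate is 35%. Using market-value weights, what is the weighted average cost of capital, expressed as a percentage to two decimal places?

6.90%

Market value of equity E = 68.04 × 233.9m = 15914.556m. Market value of debt D = 12303.8m × 82.31/100 = 10127.25778m.
Total capital V = 15914.556 + 10127.25778 = 26041.81378.
Equity: weight = 15914.556/26041.81378 = 0.6111; cost = 7.9%.
Bonds outstanding: weight = 10127.25778/26041.81378 = 0.3889; after-tax cost = 8.2% × (1 − 35%) = 5.3300%.
WACC = 0.6111 × 7.9000% + 0.3889 × 5.3300% = 6.9006%.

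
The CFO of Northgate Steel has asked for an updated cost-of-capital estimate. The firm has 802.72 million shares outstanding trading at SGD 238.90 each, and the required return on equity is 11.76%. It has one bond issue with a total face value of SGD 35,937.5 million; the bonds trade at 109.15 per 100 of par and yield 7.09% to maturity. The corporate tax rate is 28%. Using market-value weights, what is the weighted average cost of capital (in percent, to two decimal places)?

10.63%

Market value of equity E = 238.9 × 802.72m = 191769.808m. Market value of debt D = 35937.5m × 109.15/100 = 39225.78125m.
Total capital V = 191769.808 + 39225.78125 = 230995.58925.
Equity: weight = 191769.808/230995.58925 = 0.8302; cost = 11.76%.
Bonds outstanding: weight = 39225.78125/230995.58925 = 0.1698; after-tax cost = 7.09% × (1 − 28%) = 5.1048%.
WACC = 0.8302 × 11.7600% + 0.1698 × 5.1048% = 10.6299%.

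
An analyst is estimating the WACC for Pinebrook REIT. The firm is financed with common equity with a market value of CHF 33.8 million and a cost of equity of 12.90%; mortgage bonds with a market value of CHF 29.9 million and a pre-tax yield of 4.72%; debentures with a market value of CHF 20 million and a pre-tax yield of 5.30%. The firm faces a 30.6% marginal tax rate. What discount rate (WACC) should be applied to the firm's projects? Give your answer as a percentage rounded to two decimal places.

7.26%

Total capital V = 33.8 + 29.9 + 20 = 83.7.
Equity: weight = 33.8/83.7 = 0.4038; cost = 12.9%.
Mortgage bonds: weight = 29.9/83.7 = 0.3572; after-tax cost = 4.72% × (1 − 30.6%) = 3.2757%.
Debentures: weight = 20/83.7 = 0.2389; after-tax cost = 5.3% × (1 − 30.6%) = 3.6782%.
WACC = 0.4038 × 12.9000% + 0.3572 × 3.2757% + 0.2389 × 3.6782% = 7.2584%.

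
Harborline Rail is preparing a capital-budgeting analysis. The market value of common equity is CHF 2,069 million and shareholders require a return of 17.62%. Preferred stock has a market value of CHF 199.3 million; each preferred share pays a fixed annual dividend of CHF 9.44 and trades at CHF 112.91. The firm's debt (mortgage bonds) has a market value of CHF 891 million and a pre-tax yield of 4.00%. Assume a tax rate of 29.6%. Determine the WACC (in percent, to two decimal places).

Cost of preferred: Rp = 9.44 / 112.91 = 8.3606%.
Total capital V = 2069 + 199.3 + 891 = 3159.3.
Equity: weight = 2069/3159.3 = 0.6549; cost = 17.62%.
Preferred: weight = 199.3/3159.3 = 0.0631; cost = 8.3606%.
Mortgage bonds: weight = 891/3159.3 = 0.2820; after-tax cost = 4% × (1 − 29.6%) = 2.8160%.
WACC = 0.6549 × 17.6200% + 0.0631 × 8.3606% + 0.2820 × 2.8160% = 12.8608%.

12.86%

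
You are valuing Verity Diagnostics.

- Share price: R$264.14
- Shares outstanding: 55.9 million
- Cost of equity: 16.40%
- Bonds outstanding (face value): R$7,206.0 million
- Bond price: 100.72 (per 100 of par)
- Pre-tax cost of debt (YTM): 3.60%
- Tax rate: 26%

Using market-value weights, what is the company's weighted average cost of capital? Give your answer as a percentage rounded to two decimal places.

11.87%

Market value of equity E = 264.14 × 55.9m = 14765.426m. Market value of debt D = 7206m × 100.72/100 = 7257.8832m.
Total capital V = 14765.426 + 7257.8832 = 22023.3092.
Equity: weight = 14765.426/22023.3092 = 0.6704; cost = 16.4%.
Bonds outstanding: weight = 7257.8832/22023.3092 = 0.3296; after-tax cost = 3.6% × (1 − 26%) = 2.6640%.
WACC = 0.6704 × 16.4000% + 0.3296 × 2.6640% = 11.8732%.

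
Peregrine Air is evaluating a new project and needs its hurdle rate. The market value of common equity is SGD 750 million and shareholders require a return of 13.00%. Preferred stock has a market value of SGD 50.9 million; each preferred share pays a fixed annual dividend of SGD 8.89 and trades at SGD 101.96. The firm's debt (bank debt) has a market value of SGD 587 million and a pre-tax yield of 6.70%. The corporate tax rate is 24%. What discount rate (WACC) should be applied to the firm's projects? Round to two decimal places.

Cost of preferred: Rp = 8.89 / 101.96 = 8.7191%.
Total capital V = 750 + 50.9 + 587 = 1387.9.
Equity: weight = 750/1387.9 = 0.5404; cost = 13%.
Preferred: weight = 50.9/1387.9 = 0.0367; cost = 8.7191%.
Bank debt: weight = 587/1387.9 = 0.4229; after-tax cost = 6.7% × (1 − 24%) = 5.0920%.
WACC = 0.5404 × 13.0000% + 0.0367 × 8.7191% + 0.4229 × 5.0920% = 9.4984%.

9.50%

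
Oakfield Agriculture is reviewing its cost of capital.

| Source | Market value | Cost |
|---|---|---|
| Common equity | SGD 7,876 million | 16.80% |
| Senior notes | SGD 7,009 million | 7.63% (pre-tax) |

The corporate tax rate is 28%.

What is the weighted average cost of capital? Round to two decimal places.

Total capital V = 7876 + 7009 = 14885.
Equity: weight = 7876/14885 = 0.5291; cost = 16.8%.
Senior notes: weight = 7009/14885 = 0.4709; after-tax cost = 7.63% × (1 − 28%) = 5.4936%.
WACC = 0.5291 × 16.8000% + 0.4709 × 5.4936% = 11.4761%.

11.48%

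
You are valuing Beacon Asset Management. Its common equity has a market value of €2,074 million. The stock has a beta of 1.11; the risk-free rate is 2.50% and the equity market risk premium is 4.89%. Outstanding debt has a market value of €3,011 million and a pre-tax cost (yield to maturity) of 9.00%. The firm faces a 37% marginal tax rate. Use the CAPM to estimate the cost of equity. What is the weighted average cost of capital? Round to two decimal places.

Cost of equity via CAPM: Re = 2.5% + 1.11 × 4.89% = 7.9279%.
Total capital V = 2074 + 3011 = 5085.
Equity: weight = 2074/5085 = 0.4079; cost = 7.9279%.
Debt: weight = 3011/5085 = 0.5921; after-tax cost = 9% × (1 − 37%) = 5.6700%.
WACC = 0.4079 × 7.9279% + 0.5921 × 5.6700% = 6.5909%.

6.59%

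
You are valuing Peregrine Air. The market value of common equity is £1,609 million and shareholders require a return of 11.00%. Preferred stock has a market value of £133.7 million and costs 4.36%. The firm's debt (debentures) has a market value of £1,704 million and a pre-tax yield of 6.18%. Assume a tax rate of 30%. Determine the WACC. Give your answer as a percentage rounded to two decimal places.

Total capital V = 1609 + 133.7 + 1704 = 3446.7.
Equity: weight = 1609/3446.7 = 0.4668; cost = 11%.
Preferred: weight = 133.7/3446.7 = 0.0388; cost = 4.36%.
Debentures: weight = 1704/3446.7 = 0.4944; after-tax cost = 6.18% × (1 − 30%) = 4.3260%.
WACC = 0.4668 × 11.0000% + 0.0388 × 4.3600% + 0.4944 × 4.3260% = 7.4429%.

7.44%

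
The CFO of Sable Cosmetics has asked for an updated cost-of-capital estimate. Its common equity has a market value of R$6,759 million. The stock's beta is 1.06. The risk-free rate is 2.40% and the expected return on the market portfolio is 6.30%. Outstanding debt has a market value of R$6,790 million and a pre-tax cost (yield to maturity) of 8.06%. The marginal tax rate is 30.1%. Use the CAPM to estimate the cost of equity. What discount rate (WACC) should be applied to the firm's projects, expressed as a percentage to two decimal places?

6.08%

Market risk premium = 6.3% − 2.4% = 3.9%.
Cost of equity via CAPM: Re = 2.4% + 1.06 × 3.9% = 6.5340%.
Total capital V = 6759 + 6790 = 13549.
Equity: weight = 6759/13549 = 0.4989; cost = 6.534%.
Debt: weight = 6790/13549 = 0.5011; after-tax cost = 8.06% × (1 − 30.1%) = 5.6339%.
WACC = 0.4989 × 6.5340% + 0.5011 × 5.6339% = 6.0829%.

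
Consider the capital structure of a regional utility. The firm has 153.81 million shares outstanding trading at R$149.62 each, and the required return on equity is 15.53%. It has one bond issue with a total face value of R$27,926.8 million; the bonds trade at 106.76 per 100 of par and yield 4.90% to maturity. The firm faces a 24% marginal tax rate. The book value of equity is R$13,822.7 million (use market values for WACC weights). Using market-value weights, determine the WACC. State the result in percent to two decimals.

Market value of equity E = 149.62 × 153.81m = 23013.0522m. Market value of debt D = 27926.8m × 106.76/100 = 29814.65168m.
Total capital V = 23013.0522 + 29814.65168 = 52827.70388.
Equity: weight = 23013.0522/52827.70388 = 0.4356; cost = 15.53%.
Bonds outstanding: weight = 29814.65168/52827.70388 = 0.5644; after-tax cost = 4.9% × (1 − 24%) = 3.7240%.
WACC = 0.4356 × 15.5300% + 0.5644 × 3.7240% = 8.8670%.

8.87%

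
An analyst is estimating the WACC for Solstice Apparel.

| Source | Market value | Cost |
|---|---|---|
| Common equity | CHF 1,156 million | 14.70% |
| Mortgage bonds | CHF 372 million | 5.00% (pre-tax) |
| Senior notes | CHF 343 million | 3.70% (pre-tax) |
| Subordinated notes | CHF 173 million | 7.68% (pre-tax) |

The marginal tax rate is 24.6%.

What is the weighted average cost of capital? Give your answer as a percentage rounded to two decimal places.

Total capital V = 1156 + 372 + 343 + 173 = 2044.
Equity: weight = 1156/2044 = 0.5656; cost = 14.7%.
Mortgage bonds: weight = 372/2044 = 0.1820; after-tax cost = 5% × (1 − 24.6%) = 3.7700%.
Senior notes: weight = 343/2044 = 0.1678; after-tax cost = 3.7% × (1 − 24.6%) = 2.7898%.
Subordinated notes: weight = 173/2044 = 0.0846; after-tax cost = 7.68% × (1 − 24.6%) = 5.7907%.
WACC = 0.5656 × 14.7000% + 0.1820 × 3.7700% + 0.1678 × 2.7898% + 0.0846 × 5.7907% = 9.9581%.

9.96%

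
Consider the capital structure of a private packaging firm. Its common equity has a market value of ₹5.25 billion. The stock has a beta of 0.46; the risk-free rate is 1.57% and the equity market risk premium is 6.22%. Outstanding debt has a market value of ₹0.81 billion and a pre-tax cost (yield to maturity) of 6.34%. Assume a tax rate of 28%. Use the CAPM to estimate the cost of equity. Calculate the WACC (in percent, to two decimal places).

4.45%

Cost of equity via CAPM: Re = 1.57% + 0.46 × 6.22% = 4.4312%.
Total capital V = 5.25 + 0.81 = 6.06.
Equity: weight = 5.25/6.06 = 0.8663; cost = 4.4312%.
Debt: weight = 0.81/6.06 = 0.1337; after-tax cost = 6.34% × (1 − 28%) = 4.5648%.
WACC = 0.8663 × 4.4312% + 0.1337 × 4.5648% = 4.4491%.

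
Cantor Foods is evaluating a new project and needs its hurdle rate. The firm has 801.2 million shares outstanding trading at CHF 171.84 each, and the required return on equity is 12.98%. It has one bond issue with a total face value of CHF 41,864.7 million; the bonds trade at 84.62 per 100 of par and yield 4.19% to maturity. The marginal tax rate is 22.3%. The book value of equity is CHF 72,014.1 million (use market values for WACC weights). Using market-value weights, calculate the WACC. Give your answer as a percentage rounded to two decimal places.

Market value of equity E = 171.84 × 801.2m = 137678.208m. Market value of debt D = 41864.7m × 84.62/100 = 35425.90914m.
Total capital V = 137678.208 + 35425.90914 = 173104.11714.
Equity: weight = 137678.208/173104.11714 = 0.7953; cost = 12.98%.
Bonds outstanding: weight = 35425.90914/173104.11714 = 0.2047; after-tax cost = 4.19% × (1 − 22.3%) = 3.2556%.
WACC = 0.7953 × 12.9800% + 0.2047 × 3.2556% = 10.9899%.

10.99%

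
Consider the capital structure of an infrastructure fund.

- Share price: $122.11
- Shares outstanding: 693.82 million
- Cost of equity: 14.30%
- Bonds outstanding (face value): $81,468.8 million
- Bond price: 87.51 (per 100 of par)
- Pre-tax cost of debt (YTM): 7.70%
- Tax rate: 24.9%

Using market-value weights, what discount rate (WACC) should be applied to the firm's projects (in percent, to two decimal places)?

10.41%

Market value of equity E = 122.11 × 693.82m = 84722.3602m. Market value of debt D = 81468.8m × 87.51/100 = 71293.34688m.
Total capital V = 84722.3602 + 71293.34688 = 156015.70708.
Equity: weight = 84722.3602/156015.70708 = 0.5430; cost = 14.3%.
Bonds outstanding: weight = 71293.34688/156015.70708 = 0.4570; after-tax cost = 7.7% × (1 − 24.9%) = 5.7827%.
WACC = 0.5430 × 14.3000% + 0.4570 × 5.7827% = 10.4079%.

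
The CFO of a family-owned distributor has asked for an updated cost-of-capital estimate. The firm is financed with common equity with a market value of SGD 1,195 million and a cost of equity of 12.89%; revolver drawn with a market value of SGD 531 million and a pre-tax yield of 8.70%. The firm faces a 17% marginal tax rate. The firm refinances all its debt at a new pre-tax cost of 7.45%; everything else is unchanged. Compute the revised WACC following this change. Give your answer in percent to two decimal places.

10.83%

After the change:
Total capital V = 1195 + 531 = 1726.
Equity: weight = 1195/1726 = 0.6924; cost = 12.89%.
Revolver drawn: weight = 531/1726 = 0.3076; after-tax cost = 7.45% × (1 − 17%) = 6.1835%.
WACC = 0.6924 × 12.8900% + 0.3076 × 6.1835% = 10.8268%.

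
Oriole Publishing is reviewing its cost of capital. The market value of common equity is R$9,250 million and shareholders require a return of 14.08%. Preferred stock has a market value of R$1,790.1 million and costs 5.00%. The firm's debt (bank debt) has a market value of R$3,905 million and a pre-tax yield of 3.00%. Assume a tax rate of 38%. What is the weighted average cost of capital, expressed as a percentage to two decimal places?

9.80%

Total capital V = 9250 + 1790.1 + 3905 = 14945.1.
Equity: weight = 9250/14945.1 = 0.6189; cost = 14.08%.
Preferred: weight = 1790.1/14945.1 = 0.1198; cost = 5%.
Bank debt: weight = 3905/14945.1 = 0.2613; after-tax cost = 3% × (1 − 38%) = 1.8600%.
WACC = 0.6189 × 14.0800% + 0.1198 × 5.0000% + 0.2613 × 1.8600% = 9.7995%.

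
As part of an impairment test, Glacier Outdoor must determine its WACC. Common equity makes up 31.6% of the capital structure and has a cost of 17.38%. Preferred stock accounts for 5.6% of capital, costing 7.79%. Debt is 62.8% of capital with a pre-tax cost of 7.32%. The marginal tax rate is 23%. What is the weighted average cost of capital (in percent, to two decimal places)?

9.47%

After-tax cost of debt = 7.32% × (1 − 23%) = 5.6364%.
WACC = 0.316 × 17.3800% + 0.056 × 7.7900% + 0.628 × 5.6364% = 9.4680%.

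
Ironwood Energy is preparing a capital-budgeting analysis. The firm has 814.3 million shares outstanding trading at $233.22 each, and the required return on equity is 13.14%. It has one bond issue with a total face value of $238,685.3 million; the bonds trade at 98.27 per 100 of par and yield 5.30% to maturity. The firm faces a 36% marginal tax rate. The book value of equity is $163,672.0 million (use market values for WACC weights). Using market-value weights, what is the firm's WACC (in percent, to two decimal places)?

7.75%

Market value of equity E = 233.22 × 814.3m = 189911.046m. Market value of debt D = 238685.3m × 98.27/100 = 234556.04431m.
Total capital V = 189911.046 + 234556.04431 = 424467.09031.
Equity: weight = 189911.046/424467.09031 = 0.4474; cost = 13.14%.
Bonds outstanding: weight = 234556.04431/424467.09031 = 0.5526; after-tax cost = 5.3% × (1 − 36%) = 3.3920%.
WACC = 0.4474 × 13.1400% + 0.5526 × 3.3920% = 7.7534%.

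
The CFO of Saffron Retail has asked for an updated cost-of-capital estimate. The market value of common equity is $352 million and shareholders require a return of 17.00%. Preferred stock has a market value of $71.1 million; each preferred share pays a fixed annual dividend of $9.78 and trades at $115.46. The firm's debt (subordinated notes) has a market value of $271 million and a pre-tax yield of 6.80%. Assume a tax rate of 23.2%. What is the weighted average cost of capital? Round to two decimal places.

11.53%

Cost of preferred: Rp = 9.78 / 115.46 = 8.4705%.
Total capital V = 352 + 71.1 + 271 = 694.1.
Equity: weight = 352/694.1 = 0.5071; cost = 17%.
Preferred: weight = 71.1/694.1 = 0.1024; cost = 8.4705%.
Subordinated notes: weight = 271/694.1 = 0.3904; after-tax cost = 6.8% × (1 − 23.2%) = 5.2224%.
WACC = 0.5071 × 17.0000% + 0.1024 × 8.4705% + 0.3904 × 5.2224% = 11.5279%.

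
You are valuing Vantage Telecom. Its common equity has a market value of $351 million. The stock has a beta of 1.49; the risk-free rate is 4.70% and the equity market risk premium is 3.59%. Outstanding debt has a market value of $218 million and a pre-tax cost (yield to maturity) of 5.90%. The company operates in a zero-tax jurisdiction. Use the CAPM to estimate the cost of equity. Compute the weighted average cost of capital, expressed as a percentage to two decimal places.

8.46%

Cost of equity via CAPM: Re = 4.7% + 1.49 × 3.59% = 10.0491%.
Total capital V = 351 + 218 = 569.
Equity: weight = 351/569 = 0.6169; cost = 10.0491%.
Debt: weight = 218/569 = 0.3831; after-tax cost = 5.9% × (1 − 0%) = 5.9000%.
WACC = 0.6169 × 10.0491% + 0.3831 × 5.9000% = 8.4595%.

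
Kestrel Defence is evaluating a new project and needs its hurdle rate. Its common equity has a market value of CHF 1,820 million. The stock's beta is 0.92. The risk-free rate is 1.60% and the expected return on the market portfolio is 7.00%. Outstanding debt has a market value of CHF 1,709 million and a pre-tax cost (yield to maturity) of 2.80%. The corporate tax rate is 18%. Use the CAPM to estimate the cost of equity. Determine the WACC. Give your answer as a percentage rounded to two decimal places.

Market risk premium = 7.0% − 1.6% = 5.4%.
Cost of equity via CAPM: Re = 1.6% + 0.92 × 5.4% = 6.5680%.
Total capital V = 1820 + 1709 = 3529.
Equity: weight = 1820/3529 = 0.5157; cost = 6.568%.
Debt: weight = 1709/3529 = 0.4843; after-tax cost = 2.8% × (1 − 18%) = 2.2960%.
WACC = 0.5157 × 6.5680% + 0.4843 × 2.2960% = 4.4992%.

4.50%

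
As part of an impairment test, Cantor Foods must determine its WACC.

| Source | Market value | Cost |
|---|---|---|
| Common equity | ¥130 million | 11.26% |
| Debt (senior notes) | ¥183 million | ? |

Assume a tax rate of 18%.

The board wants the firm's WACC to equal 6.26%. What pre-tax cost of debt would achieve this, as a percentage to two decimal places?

Total capital V = 130 + 183 = 313.
Equity weight = 130/313 = 0.4153.
Senior notes weight = 183/313 = 0.5847.
Equity contribution = 0.4153 × 11.26% = 4.6767%.
Remaining for debt = 6.26% − 4.6767% = 1.5833%.
Rd × (1 − 18%) × 0.5847 = 1.5833%  ⇒  Rd = 3.3025%.

3.30%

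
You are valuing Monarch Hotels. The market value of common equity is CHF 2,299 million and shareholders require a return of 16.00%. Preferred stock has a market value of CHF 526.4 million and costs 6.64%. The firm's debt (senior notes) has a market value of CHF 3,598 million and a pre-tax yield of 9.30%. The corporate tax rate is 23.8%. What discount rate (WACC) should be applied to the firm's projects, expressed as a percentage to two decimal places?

Total capital V = 2299 + 526.4 + 3598 = 6423.4.
Equity: weight = 2299/6423.4 = 0.3579; cost = 16%.
Preferred: weight = 526.4/6423.4 = 0.0820; cost = 6.64%.
Senior notes: weight = 3598/6423.4 = 0.5601; after-tax cost = 9.3% × (1 − 23.8%) = 7.0866%.
WACC = 0.3579 × 16.0000% + 0.0820 × 6.6400% + 0.5601 × 7.0866% = 10.2402%.

10.24%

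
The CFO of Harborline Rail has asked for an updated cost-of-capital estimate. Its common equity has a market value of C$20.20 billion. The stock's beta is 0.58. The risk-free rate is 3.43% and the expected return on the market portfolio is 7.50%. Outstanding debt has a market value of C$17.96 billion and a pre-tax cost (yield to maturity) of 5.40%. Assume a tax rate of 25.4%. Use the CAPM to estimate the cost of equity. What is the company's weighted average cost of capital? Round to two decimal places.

4.96%

Market risk premium = 7.5% − 3.43% = 4.07%.
Cost of equity via CAPM: Re = 3.43% + 0.58 × 4.07% = 5.7906%.
Total capital V = 20.2 + 17.96 = 38.16.
Equity: weight = 20.2/38.16 = 0.5294; cost = 5.7906%.
Debt: weight = 17.96/38.16 = 0.4706; after-tax cost = 5.4% × (1 − 25.4%) = 4.0284%.
WACC = 0.5294 × 5.7906% + 0.4706 × 4.0284% = 4.9612%.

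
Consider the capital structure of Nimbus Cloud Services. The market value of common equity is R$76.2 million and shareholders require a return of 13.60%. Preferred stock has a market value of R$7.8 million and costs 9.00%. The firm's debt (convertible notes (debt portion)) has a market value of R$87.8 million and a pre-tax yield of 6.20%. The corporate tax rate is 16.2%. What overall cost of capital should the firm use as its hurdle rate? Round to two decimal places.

Total capital V = 76.2 + 7.8 + 87.8 = 171.8.
Equity: weight = 76.2/171.8 = 0.4435; cost = 13.6%.
Preferred: weight = 7.8/171.8 = 0.0454; cost = 9%.
Convertible notes (debt portion): weight = 87.8/171.8 = 0.5111; after-tax cost = 6.2% × (1 − 16.2%) = 5.1956%.
WACC = 0.4435 × 13.6000% + 0.0454 × 9.0000% + 0.5111 × 5.1956% = 9.0960%.

9.10%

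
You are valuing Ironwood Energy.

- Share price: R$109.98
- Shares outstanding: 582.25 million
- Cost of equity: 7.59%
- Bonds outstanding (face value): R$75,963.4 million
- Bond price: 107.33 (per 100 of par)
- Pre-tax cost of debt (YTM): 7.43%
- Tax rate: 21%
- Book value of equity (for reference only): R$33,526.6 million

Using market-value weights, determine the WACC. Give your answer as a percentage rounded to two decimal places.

6.63%

Market value of equity E = 109.98 × 582.25m = 64035.855m. Market value of debt D = 75963.4m × 107.33/100 = 81531.51722m.
Total capital V = 64035.855 + 81531.51722 = 145567.37222.
Equity: weight = 64035.855/145567.37222 = 0.4399; cost = 7.59%.
Bonds outstanding: weight = 81531.51722/145567.37222 = 0.5601; after-tax cost = 7.43% × (1 − 21%) = 5.8697%.
WACC = 0.4399 × 7.5900% + 0.5601 × 5.8697% = 6.6265%.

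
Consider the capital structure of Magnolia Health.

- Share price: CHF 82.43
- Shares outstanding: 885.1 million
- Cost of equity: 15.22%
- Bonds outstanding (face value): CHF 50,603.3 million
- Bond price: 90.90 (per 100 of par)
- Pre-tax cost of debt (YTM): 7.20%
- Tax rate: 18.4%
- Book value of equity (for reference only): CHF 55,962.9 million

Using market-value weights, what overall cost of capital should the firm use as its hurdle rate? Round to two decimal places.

11.61%

Market value of equity E = 82.43 × 885.1m = 72958.793m. Market value of debt D = 50603.3m × 90.9/100 = 45998.3997m.
Total capital V = 72958.793 + 45998.3997 = 118957.1927.
Equity: weight = 72958.793/118957.1927 = 0.6133; cost = 15.22%.
Bonds outstanding: weight = 45998.3997/118957.1927 = 0.3867; after-tax cost = 7.2% × (1 − 18.4%) = 5.8752%.
WACC = 0.6133 × 15.2200% + 0.3867 × 5.8752% = 11.6066%.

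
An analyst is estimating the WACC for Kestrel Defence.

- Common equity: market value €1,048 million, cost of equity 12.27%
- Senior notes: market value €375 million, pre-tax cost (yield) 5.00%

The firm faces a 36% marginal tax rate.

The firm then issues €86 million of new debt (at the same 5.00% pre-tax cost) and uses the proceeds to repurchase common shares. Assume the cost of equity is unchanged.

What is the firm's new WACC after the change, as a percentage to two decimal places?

9.33%

After the change:
Total capital V = 962 + 461 = 1423.
Equity: weight = 962/1423 = 0.6760; cost = 12.27%.
Senior notes: weight = 461/1423 = 0.3240; after-tax cost = 5% × (1 − 36%) = 3.2000%.
WACC = 0.6760 × 12.2700% + 0.3240 × 3.2000% = 9.3317%.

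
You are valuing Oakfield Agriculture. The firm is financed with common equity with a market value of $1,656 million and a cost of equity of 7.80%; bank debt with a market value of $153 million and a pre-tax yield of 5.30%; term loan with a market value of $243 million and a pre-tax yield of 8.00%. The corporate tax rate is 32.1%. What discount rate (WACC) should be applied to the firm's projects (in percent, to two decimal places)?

Total capital V = 1656 + 153 + 243 = 2052.
Equity: weight = 1656/2052 = 0.8070; cost = 7.8%.
Bank debt: weight = 153/2052 = 0.0746; after-tax cost = 5.3% × (1 − 32.1%) = 3.5987%.
Term loan: weight = 243/2052 = 0.1184; after-tax cost = 8% × (1 − 32.1%) = 5.4320%.
WACC = 0.8070 × 7.8000% + 0.0746 × 3.5987% + 0.1184 × 5.4320% = 7.2063%.

7.21%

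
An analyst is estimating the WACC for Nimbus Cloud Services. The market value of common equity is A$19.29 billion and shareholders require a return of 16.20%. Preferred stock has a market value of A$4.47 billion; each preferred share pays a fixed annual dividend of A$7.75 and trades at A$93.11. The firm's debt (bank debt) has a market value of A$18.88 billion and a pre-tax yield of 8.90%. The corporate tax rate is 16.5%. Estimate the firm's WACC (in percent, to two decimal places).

Cost of preferred: Rp = 7.75 / 93.11 = 8.3235%.
Total capital V = 19.29 + 4.47 + 18.88 = 42.64.
Equity: weight = 19.29/42.64 = 0.4524; cost = 16.2%.
Preferred: weight = 4.47/42.64 = 0.1048; cost = 8.3235%.
Bank debt: weight = 18.88/42.64 = 0.4428; after-tax cost = 8.9% × (1 − 16.5%) = 7.4315%.
WACC = 0.4524 × 16.2000% + 0.1048 × 8.3235% + 0.4428 × 7.4315% = 11.4918%.

11.49%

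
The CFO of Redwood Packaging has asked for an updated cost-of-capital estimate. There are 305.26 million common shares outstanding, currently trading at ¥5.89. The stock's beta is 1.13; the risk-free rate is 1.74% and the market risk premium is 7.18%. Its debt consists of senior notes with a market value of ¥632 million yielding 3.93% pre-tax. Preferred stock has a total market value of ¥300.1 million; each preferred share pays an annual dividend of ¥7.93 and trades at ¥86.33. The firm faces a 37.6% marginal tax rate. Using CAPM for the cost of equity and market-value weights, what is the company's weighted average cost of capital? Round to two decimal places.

8.07%

Cost of equity via CAPM: Re = 1.74% + 1.13 × 7.18% = 9.8534%.
Cost of preferred: Rp = 7.93 / 86.33 = 9.1857%.
Market value of equity E = 5.89 × 305.26m = 1797.9814m.
Total capital V = 1797.9814 + 300.1 + 632 = 2730.0814.
Equity: weight = 1797.9814/2730.0814 = 0.6586; cost = 9.8534%.
Preferred: weight = 300.1/2730.0814 = 0.1099; cost = 9.1857%.
Senior notes: weight = 632/2730.0814 = 0.2315; after-tax cost = 3.93% × (1 − 37.6%) = 2.4523%.
WACC = 0.6586 × 9.8534% + 0.1099 × 9.1857% + 0.2315 × 2.4523% = 8.0667%.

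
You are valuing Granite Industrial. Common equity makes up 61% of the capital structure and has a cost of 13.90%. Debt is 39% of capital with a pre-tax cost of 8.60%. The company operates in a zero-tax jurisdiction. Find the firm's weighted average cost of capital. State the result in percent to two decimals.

After-tax cost of debt = 8.6% × (1 − 0%) = 8.6000%.
WACC = 0.610 × 13.9000% + 0.390 × 8.6000% = 11.8330%.

11.83%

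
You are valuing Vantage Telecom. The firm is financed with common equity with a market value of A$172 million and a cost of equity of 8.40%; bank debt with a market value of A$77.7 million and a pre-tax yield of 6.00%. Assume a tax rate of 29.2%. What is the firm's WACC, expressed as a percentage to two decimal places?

Total capital V = 172 + 77.7 = 249.7.
Equity: weight = 172/249.7 = 0.6888; cost = 8.4%.
Bank debt: weight = 77.7/249.7 = 0.3112; after-tax cost = 6% × (1 − 29.2%) = 4.2480%.
WACC = 0.6888 × 8.4000% + 0.3112 × 4.2480% = 7.1080%.

7.11%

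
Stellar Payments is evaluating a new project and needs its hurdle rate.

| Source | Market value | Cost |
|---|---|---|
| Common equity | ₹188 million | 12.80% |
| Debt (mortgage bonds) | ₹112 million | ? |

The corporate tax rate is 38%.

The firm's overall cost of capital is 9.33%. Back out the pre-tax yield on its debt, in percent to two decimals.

Total capital V = 188 + 112 = 300.
Equity weight = 188/300 = 0.6267.
Mortgage bonds weight = 112/300 = 0.3733.
Equity contribution = 0.6267 × 12.8% = 8.0213%.
Remaining for debt = 9.33% − 8.0213% = 1.3087%.
Rd × (1 − 38%) × 0.3733 = 1.3087%  ⇒  Rd = 5.6538%.

5.65%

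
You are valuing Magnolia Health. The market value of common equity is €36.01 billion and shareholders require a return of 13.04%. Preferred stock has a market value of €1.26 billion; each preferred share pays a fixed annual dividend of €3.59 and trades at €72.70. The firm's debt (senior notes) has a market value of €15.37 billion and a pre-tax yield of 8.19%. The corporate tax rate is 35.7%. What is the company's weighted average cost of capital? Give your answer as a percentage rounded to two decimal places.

Cost of preferred: Rp = 3.59 / 72.7 = 4.9381%.
Total capital V = 36.01 + 1.26 + 15.37 = 52.64.
Equity: weight = 36.01/52.64 = 0.6841; cost = 13.04%.
Preferred: weight = 1.26/52.64 = 0.0239; cost = 4.9381%.
Senior notes: weight = 15.37/52.64 = 0.2920; after-tax cost = 8.19% × (1 − 35.7%) = 5.2662%.
WACC = 0.6841 × 13.0400% + 0.0239 × 4.9381% + 0.2920 × 5.2662% = 10.5762%.

10.58%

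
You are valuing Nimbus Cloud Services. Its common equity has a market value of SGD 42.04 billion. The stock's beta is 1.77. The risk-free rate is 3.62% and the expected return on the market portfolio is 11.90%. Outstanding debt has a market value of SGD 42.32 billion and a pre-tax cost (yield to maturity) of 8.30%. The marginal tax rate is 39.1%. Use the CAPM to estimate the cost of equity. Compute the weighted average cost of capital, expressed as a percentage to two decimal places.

Market risk premium = 11.9% − 3.62% = 8.28%.
Cost of equity via CAPM: Re = 3.62% + 1.77 × 8.28% = 18.2756%.
Total capital V = 42.04 + 42.32 = 84.36.
Equity: weight = 42.04/84.36 = 0.4983; cost = 18.2756%.
Debt: weight = 42.32/84.36 = 0.5017; after-tax cost = 8.3% × (1 − 39.1%) = 5.0547%.
WACC = 0.4983 × 18.2756% + 0.5017 × 5.0547% = 11.6432%.

11.64%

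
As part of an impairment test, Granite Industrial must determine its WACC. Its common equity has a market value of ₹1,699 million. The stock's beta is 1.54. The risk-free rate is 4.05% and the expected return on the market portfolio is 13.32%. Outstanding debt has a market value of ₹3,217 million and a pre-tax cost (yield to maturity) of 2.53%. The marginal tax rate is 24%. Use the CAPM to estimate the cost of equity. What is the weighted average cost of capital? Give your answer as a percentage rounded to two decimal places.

Market risk premium = 13.32% − 4.05% = 9.27%.
Cost of equity via CAPM: Re = 4.05% + 1.54 × 9.27% = 18.3258%.
Total capital V = 1699 + 3217 = 4916.
Equity: weight = 1699/4916 = 0.3456; cost = 18.3258%.
Debt: weight = 3217/4916 = 0.6544; after-tax cost = 2.53% × (1 − 24%) = 1.9228%.
WACC = 0.3456 × 18.3258% + 0.6544 × 1.9228% = 7.5918%.

7.59%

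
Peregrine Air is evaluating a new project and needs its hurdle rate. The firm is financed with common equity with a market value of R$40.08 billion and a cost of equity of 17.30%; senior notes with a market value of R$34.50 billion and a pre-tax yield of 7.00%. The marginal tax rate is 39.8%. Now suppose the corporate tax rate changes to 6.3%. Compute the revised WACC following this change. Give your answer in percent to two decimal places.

After the change:
Total capital V = 40.08 + 34.5 = 74.58.
Equity: weight = 40.08/74.58 = 0.5374; cost = 17.3%.
Senior notes: weight = 34.5/74.58 = 0.4626; after-tax cost = 7% × (1 − 6.3%) = 6.5590%.
WACC = 0.5374 × 17.3000% + 0.4626 × 6.5590% = 12.3313%.

12.33%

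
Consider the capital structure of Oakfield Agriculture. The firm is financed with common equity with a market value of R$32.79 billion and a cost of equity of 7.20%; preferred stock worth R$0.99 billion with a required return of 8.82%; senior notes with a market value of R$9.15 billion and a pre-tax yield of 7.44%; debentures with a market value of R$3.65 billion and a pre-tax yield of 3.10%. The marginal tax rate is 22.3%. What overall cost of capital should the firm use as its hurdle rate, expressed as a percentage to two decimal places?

Total capital V = 32.79 + 0.99 + 9.15 + 3.65 = 46.58.
Equity: weight = 32.79/46.58 = 0.7040; cost = 7.2%.
Preferred: weight = 0.99/46.58 = 0.0213; cost = 8.82%.
Senior notes: weight = 9.15/46.58 = 0.1964; after-tax cost = 7.44% × (1 − 22.3%) = 5.7809%.
Debentures: weight = 3.65/46.58 = 0.0784; after-tax cost = 3.1% × (1 − 22.3%) = 2.4087%.
WACC = 0.7040 × 7.2000% + 0.0213 × 8.8200% + 0.1964 × 5.7809% + 0.0784 × 2.4087% = 6.5802%.

6.58%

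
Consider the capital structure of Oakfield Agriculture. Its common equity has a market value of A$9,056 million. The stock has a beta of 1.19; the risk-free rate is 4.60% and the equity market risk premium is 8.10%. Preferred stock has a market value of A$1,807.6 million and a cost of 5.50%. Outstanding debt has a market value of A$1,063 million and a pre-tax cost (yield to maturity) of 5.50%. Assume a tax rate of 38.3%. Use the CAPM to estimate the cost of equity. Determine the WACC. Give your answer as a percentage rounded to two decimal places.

11.95%

Cost of equity via CAPM: Re = 4.6% + 1.19 × 8.1% = 14.2390%.
Total capital V = 9056 + 1807.6 + 1063 = 11926.6.
Equity: weight = 9056/11926.6 = 0.7593; cost = 14.239%.
Preferred: weight = 1807.6/11926.6 = 0.1516; cost = 5.5%.
Debt: weight = 1063/11926.6 = 0.0891; after-tax cost = 5.5% × (1 − 38.3%) = 3.3935%.
WACC = 0.7593 × 14.2390% + 0.1516 × 5.5000% + 0.0891 × 3.3935% = 11.9479%.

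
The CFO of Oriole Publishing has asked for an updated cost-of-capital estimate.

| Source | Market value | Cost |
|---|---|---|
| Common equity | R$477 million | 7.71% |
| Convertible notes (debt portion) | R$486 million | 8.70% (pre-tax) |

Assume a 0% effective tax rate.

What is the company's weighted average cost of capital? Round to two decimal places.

8.21%

Total capital V = 477 + 486 = 963.
Equity: weight = 477/963 = 0.4953; cost = 7.71%.
Convertible notes (debt portion): weight = 486/963 = 0.5047; after-tax cost = 8.7% × (1 − 0%) = 8.7000%.
WACC = 0.4953 × 7.7100% + 0.5047 × 8.7000% = 8.2096%.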